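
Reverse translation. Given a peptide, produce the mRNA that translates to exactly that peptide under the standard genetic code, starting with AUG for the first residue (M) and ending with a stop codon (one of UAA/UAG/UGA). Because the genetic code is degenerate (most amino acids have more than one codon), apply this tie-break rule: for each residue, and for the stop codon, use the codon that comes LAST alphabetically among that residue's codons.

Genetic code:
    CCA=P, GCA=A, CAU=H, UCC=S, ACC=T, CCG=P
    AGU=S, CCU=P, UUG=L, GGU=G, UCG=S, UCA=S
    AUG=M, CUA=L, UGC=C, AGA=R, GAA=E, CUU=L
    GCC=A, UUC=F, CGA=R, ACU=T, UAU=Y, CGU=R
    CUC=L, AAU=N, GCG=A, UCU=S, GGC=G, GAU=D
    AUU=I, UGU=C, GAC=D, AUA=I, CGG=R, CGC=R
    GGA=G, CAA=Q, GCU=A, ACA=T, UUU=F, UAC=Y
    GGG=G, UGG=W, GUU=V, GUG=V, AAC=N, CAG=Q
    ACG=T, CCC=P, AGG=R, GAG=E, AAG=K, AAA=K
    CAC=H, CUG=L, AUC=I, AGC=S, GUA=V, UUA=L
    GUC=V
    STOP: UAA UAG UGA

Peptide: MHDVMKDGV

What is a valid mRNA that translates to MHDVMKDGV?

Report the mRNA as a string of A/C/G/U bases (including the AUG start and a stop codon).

Answer: mRNA: AUGCAUGAUGUUAUGAAGGAUGGUGUUUGA

Derivation:
residue 1: M -> AUG (start codon)
residue 2: H codons sorted = CAC,CAU -> pick last = CAU
residue 3: D codons sorted = GAC,GAU -> pick last = GAU
residue 4: V codons sorted = GUA,GUC,GUG,GUU -> pick last = GUU
residue 5: M -> AUG (only codon)
residue 6: K codons sorted = AAA,AAG -> pick last = AAG
residue 7: D codons sorted = GAC,GAU -> pick last = GAU
residue 8: G codons sorted = GGA,GGC,GGG,GGU -> pick last = GGU
residue 9: V codons sorted = GUA,GUC,GUG,GUU -> pick last = GUU
terminator: stop codons sorted = UAA,UAG,UGA -> pick last = UGA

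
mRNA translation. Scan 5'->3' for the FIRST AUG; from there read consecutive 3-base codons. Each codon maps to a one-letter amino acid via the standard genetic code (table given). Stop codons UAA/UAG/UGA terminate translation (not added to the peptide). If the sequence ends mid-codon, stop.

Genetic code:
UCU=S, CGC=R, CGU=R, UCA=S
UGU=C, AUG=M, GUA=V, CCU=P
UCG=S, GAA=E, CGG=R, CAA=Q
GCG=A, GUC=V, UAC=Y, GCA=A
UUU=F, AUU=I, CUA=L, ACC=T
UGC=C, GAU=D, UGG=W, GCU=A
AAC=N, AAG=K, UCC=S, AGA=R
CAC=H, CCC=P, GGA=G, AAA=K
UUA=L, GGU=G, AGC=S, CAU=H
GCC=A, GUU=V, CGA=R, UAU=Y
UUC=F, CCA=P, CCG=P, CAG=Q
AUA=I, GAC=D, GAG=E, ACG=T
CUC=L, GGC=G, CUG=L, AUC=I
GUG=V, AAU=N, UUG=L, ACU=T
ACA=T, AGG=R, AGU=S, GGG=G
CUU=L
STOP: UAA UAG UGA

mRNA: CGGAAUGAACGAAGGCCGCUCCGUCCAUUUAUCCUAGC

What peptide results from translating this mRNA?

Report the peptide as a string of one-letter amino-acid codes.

Answer: MNEGRSVHLS

Derivation:
start AUG at pos 4
pos 4: AUG -> M; peptide=M
pos 7: AAC -> N; peptide=MN
pos 10: GAA -> E; peptide=MNE
pos 13: GGC -> G; peptide=MNEG
pos 16: CGC -> R; peptide=MNEGR
pos 19: UCC -> S; peptide=MNEGRS
pos 22: GUC -> V; peptide=MNEGRSV
pos 25: CAU -> H; peptide=MNEGRSVH
pos 28: UUA -> L; peptide=MNEGRSVHL
pos 31: UCC -> S; peptide=MNEGRSVHLS
pos 34: UAG -> STOP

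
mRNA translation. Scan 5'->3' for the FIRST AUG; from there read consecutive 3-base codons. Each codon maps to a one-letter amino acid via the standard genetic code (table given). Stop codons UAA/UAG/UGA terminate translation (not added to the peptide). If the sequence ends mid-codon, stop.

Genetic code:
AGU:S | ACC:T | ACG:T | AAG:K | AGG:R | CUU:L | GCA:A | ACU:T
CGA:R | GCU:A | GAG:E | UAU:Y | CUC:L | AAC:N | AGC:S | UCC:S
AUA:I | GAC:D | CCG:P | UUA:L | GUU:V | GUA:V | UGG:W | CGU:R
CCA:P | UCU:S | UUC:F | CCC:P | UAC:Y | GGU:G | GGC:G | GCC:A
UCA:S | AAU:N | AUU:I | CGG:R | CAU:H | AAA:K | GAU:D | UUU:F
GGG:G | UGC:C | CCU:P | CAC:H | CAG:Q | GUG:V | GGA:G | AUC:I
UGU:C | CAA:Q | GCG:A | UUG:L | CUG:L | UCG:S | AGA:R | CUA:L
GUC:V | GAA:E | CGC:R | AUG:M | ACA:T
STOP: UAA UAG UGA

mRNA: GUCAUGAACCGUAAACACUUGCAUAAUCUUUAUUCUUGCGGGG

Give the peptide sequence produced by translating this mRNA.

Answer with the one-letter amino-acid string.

Answer: MNRKHLHNLYSCG

Derivation:
start AUG at pos 3
pos 3: AUG -> M; peptide=M
pos 6: AAC -> N; peptide=MN
pos 9: CGU -> R; peptide=MNR
pos 12: AAA -> K; peptide=MNRK
pos 15: CAC -> H; peptide=MNRKH
pos 18: UUG -> L; peptide=MNRKHL
pos 21: CAU -> H; peptide=MNRKHLH
pos 24: AAU -> N; peptide=MNRKHLHN
pos 27: CUU -> L; peptide=MNRKHLHNL
pos 30: UAU -> Y; peptide=MNRKHLHNLY
pos 33: UCU -> S; peptide=MNRKHLHNLYS
pos 36: UGC -> C; peptide=MNRKHLHNLYSC
pos 39: GGG -> G; peptide=MNRKHLHNLYSCG
pos 42: only 1 nt remain (<3), stop (end of mRNA)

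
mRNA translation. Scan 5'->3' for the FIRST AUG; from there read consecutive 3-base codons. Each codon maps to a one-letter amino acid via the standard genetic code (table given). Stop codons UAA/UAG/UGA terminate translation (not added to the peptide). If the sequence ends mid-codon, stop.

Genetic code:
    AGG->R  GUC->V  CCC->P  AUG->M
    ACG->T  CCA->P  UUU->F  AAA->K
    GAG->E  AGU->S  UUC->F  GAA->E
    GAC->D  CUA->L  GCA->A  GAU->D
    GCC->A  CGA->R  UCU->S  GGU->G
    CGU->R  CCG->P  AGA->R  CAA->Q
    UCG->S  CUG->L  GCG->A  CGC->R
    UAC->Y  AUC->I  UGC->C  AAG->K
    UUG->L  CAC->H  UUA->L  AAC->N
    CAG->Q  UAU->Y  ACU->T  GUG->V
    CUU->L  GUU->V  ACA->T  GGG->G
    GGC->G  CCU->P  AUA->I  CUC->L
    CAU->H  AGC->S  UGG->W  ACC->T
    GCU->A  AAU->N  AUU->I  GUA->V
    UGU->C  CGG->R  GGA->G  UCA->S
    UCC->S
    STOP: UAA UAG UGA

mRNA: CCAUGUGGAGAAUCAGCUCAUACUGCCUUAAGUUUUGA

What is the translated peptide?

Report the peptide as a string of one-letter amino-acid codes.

start AUG at pos 2
pos 2: AUG -> M; peptide=M
pos 5: UGG -> W; peptide=MW
pos 8: AGA -> R; peptide=MWR
pos 11: AUC -> I; peptide=MWRI
pos 14: AGC -> S; peptide=MWRIS
pos 17: UCA -> S; peptide=MWRISS
pos 20: UAC -> Y; peptide=MWRISSY
pos 23: UGC -> C; peptide=MWRISSYC
pos 26: CUU -> L; peptide=MWRISSYCL
pos 29: AAG -> K; peptide=MWRISSYCLK
pos 32: UUU -> F; peptide=MWRISSYCLKF
pos 35: UGA -> STOP

Answer: MWRISSYCLKF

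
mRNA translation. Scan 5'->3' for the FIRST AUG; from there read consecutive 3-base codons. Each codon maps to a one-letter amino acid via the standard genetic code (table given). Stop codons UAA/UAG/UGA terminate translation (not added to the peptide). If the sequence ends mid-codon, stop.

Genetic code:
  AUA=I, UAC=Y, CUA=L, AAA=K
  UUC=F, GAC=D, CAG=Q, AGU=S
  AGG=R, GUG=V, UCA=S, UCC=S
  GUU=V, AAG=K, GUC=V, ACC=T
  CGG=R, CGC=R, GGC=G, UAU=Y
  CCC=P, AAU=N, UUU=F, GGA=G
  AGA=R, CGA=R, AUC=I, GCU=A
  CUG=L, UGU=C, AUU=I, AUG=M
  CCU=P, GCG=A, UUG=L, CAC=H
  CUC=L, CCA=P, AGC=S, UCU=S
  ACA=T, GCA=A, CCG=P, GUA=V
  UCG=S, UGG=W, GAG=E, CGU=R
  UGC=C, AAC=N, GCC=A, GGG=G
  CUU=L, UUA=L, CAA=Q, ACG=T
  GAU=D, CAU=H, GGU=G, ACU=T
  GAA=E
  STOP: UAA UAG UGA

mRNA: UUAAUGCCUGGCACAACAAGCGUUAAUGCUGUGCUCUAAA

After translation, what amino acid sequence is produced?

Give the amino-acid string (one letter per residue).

Answer: MPGTTSVNAVL

Derivation:
start AUG at pos 3
pos 3: AUG -> M; peptide=M
pos 6: CCU -> P; peptide=MP
pos 9: GGC -> G; peptide=MPG
pos 12: ACA -> T; peptide=MPGT
pos 15: ACA -> T; peptide=MPGTT
pos 18: AGC -> S; peptide=MPGTTS
pos 21: GUU -> V; peptide=MPGTTSV
pos 24: AAU -> N; peptide=MPGTTSVN
pos 27: GCU -> A; peptide=MPGTTSVNA
pos 30: GUG -> V; peptide=MPGTTSVNAV
pos 33: CUC -> L; peptide=MPGTTSVNAVL
pos 36: UAA -> STOP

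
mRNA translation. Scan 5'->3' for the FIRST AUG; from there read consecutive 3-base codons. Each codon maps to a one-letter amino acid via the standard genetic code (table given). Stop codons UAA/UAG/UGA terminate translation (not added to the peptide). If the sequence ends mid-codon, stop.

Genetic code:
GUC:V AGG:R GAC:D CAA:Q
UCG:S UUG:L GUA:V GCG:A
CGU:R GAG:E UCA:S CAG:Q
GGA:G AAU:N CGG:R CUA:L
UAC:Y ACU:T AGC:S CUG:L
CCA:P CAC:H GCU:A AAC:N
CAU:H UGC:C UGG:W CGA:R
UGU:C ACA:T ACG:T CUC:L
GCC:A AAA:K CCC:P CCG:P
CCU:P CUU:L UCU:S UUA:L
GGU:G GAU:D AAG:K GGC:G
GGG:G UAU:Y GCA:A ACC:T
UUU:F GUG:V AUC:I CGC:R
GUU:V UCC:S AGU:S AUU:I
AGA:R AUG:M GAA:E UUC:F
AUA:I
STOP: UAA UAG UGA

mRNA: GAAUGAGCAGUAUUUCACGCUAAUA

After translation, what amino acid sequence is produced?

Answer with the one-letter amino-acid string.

start AUG at pos 2
pos 2: AUG -> M; peptide=M
pos 5: AGC -> S; peptide=MS
pos 8: AGU -> S; peptide=MSS
pos 11: AUU -> I; peptide=MSSI
pos 14: UCA -> S; peptide=MSSIS
pos 17: CGC -> R; peptide=MSSISR
pos 20: UAA -> STOP

Answer: MSSISR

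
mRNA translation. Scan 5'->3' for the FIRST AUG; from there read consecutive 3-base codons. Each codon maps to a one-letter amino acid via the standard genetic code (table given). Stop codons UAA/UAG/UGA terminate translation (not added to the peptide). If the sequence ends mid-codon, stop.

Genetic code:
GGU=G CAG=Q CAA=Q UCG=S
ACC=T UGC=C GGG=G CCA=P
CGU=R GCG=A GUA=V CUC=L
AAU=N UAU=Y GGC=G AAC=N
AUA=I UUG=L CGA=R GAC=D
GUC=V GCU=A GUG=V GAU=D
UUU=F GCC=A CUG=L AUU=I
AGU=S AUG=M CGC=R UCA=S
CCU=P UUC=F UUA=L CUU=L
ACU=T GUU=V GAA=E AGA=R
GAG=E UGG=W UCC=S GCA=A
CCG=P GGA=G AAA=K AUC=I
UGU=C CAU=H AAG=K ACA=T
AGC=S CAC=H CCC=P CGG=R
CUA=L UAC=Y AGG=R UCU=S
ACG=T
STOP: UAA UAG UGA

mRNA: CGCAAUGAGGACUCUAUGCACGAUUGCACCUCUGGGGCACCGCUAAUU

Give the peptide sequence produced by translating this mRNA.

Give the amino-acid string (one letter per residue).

start AUG at pos 4
pos 4: AUG -> M; peptide=M
pos 7: AGG -> R; peptide=MR
pos 10: ACU -> T; peptide=MRT
pos 13: CUA -> L; peptide=MRTL
pos 16: UGC -> C; peptide=MRTLC
pos 19: ACG -> T; peptide=MRTLCT
pos 22: AUU -> I; peptide=MRTLCTI
pos 25: GCA -> A; peptide=MRTLCTIA
pos 28: CCU -> P; peptide=MRTLCTIAP
pos 31: CUG -> L; peptide=MRTLCTIAPL
pos 34: GGG -> G; peptide=MRTLCTIAPLG
pos 37: CAC -> H; peptide=MRTLCTIAPLGH
pos 40: CGC -> R; peptide=MRTLCTIAPLGHR
pos 43: UAA -> STOP

Answer: MRTLCTIAPLGHR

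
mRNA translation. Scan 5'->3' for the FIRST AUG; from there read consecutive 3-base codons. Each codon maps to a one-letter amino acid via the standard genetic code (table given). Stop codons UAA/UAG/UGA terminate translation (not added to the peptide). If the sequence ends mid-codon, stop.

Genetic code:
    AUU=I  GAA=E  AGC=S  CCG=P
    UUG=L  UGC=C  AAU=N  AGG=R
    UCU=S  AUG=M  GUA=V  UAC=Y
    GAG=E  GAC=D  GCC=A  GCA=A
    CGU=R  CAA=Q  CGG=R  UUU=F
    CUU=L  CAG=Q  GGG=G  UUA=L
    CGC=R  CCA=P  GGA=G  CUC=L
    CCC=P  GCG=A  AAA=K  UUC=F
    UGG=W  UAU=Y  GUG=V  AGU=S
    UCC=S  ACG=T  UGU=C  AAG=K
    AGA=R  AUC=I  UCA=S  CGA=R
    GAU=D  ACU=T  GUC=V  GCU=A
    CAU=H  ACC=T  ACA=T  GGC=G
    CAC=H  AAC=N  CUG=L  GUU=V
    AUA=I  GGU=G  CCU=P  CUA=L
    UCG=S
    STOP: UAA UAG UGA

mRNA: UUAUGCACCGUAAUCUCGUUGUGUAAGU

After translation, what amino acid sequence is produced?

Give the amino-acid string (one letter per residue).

start AUG at pos 2
pos 2: AUG -> M; peptide=M
pos 5: CAC -> H; peptide=MH
pos 8: CGU -> R; peptide=MHR
pos 11: AAU -> N; peptide=MHRN
pos 14: CUC -> L; peptide=MHRNL
pos 17: GUU -> V; peptide=MHRNLV
pos 20: GUG -> V; peptide=MHRNLVV
pos 23: UAA -> STOP

Answer: MHRNLVV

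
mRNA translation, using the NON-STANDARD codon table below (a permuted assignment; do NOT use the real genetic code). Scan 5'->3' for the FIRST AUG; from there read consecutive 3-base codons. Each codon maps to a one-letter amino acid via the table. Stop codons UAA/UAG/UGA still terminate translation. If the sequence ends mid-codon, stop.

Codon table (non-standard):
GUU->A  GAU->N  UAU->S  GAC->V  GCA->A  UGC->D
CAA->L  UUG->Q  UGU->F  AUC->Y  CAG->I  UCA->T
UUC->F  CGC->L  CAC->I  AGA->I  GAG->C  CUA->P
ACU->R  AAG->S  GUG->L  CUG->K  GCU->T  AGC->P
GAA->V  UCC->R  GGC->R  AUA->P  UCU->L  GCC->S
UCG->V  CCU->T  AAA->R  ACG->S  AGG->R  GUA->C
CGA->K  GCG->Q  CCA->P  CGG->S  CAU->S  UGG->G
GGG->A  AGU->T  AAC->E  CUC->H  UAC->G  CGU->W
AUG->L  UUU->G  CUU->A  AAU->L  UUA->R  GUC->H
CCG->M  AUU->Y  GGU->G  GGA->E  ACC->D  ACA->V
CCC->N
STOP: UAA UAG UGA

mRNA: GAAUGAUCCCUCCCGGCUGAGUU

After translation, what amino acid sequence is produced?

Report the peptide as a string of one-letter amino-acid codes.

start AUG at pos 2
pos 2: AUG -> L; peptide=L
pos 5: AUC -> Y; peptide=LY
pos 8: CCU -> T; peptide=LYT
pos 11: CCC -> N; peptide=LYTN
pos 14: GGC -> R; peptide=LYTNR
pos 17: UGA -> STOP

Answer: LYTNR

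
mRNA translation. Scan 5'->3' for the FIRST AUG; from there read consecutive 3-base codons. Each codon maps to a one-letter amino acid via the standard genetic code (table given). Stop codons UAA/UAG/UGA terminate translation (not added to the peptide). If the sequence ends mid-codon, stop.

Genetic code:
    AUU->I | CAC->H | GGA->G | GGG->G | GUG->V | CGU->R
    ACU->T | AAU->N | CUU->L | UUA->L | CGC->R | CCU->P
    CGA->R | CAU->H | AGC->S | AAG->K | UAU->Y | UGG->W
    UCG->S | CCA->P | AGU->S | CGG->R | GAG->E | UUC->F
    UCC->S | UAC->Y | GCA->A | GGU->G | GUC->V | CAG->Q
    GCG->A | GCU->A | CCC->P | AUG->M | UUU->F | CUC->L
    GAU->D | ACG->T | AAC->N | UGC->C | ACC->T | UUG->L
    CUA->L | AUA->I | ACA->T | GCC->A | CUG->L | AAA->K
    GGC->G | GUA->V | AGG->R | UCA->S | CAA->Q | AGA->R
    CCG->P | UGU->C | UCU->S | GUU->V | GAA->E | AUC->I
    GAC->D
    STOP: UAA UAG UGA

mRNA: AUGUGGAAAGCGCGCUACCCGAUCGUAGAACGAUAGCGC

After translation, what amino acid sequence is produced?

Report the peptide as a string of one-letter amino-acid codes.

start AUG at pos 0
pos 0: AUG -> M; peptide=M
pos 3: UGG -> W; peptide=MW
pos 6: AAA -> K; peptide=MWK
pos 9: GCG -> A; peptide=MWKA
pos 12: CGC -> R; peptide=MWKAR
pos 15: UAC -> Y; peptide=MWKARY
pos 18: CCG -> P; peptide=MWKARYP
pos 21: AUC -> I; peptide=MWKARYPI
pos 24: GUA -> V; peptide=MWKARYPIV
pos 27: GAA -> E; peptide=MWKARYPIVE
pos 30: CGA -> R; peptide=MWKARYPIVER
pos 33: UAG -> STOP

Answer: MWKARYPIVER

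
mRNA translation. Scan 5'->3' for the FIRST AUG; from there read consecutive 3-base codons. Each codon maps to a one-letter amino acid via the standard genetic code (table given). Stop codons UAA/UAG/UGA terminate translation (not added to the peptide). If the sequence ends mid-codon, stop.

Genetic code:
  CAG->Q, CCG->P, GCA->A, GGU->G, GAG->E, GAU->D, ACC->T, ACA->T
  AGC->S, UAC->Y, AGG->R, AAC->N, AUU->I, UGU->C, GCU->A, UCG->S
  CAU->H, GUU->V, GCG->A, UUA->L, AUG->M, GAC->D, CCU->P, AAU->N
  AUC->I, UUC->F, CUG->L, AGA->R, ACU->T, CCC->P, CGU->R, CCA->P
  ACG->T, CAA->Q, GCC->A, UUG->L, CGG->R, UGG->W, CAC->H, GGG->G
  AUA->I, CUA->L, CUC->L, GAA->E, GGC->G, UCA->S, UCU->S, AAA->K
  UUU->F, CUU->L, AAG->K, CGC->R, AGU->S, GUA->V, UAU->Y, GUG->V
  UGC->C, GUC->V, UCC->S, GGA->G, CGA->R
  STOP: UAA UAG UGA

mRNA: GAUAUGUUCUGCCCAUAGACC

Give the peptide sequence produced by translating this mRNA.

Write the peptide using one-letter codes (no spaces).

Answer: MFCP

Derivation:
start AUG at pos 3
pos 3: AUG -> M; peptide=M
pos 6: UUC -> F; peptide=MF
pos 9: UGC -> C; peptide=MFC
pos 12: CCA -> P; peptide=MFCP
pos 15: UAG -> STOP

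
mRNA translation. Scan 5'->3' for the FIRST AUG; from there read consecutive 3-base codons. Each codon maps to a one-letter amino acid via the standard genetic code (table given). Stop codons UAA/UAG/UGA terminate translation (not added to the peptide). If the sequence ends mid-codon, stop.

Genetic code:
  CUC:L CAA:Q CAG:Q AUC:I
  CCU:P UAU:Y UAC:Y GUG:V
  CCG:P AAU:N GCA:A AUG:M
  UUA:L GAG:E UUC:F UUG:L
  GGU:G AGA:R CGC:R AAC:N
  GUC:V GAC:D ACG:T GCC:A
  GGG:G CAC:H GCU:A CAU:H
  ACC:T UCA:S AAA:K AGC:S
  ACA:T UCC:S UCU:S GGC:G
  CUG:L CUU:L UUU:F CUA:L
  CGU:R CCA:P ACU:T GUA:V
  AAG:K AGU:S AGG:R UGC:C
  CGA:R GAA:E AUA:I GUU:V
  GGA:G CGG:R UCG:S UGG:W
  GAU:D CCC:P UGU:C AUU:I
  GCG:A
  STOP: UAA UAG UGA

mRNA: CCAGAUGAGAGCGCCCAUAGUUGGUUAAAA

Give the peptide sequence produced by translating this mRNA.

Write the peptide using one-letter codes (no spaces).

Answer: MRAPIVG

Derivation:
start AUG at pos 4
pos 4: AUG -> M; peptide=M
pos 7: AGA -> R; peptide=MR
pos 10: GCG -> A; peptide=MRA
pos 13: CCC -> P; peptide=MRAP
pos 16: AUA -> I; peptide=MRAPI
pos 19: GUU -> V; peptide=MRAPIV
pos 22: GGU -> G; peptide=MRAPIVG
pos 25: UAA -> STOP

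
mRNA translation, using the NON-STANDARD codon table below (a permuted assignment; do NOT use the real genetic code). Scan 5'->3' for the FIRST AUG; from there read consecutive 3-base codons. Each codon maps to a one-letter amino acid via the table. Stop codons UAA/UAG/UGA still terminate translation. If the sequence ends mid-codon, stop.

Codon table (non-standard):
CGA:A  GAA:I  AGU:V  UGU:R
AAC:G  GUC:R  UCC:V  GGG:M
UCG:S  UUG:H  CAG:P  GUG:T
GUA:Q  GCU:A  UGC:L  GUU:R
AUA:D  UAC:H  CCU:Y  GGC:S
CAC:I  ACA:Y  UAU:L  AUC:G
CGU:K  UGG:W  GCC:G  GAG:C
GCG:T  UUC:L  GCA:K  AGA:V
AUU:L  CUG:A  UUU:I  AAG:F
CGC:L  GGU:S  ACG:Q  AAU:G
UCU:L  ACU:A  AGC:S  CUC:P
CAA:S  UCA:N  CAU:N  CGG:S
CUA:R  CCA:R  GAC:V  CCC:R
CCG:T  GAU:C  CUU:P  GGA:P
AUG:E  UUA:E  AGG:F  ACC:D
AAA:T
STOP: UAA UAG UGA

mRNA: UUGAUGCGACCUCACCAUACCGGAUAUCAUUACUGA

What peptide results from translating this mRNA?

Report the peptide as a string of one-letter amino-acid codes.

Answer: EAYINDPLNH

Derivation:
start AUG at pos 3
pos 3: AUG -> E; peptide=E
pos 6: CGA -> A; peptide=EA
pos 9: CCU -> Y; peptide=EAY
pos 12: CAC -> I; peptide=EAYI
pos 15: CAU -> N; peptide=EAYIN
pos 18: ACC -> D; peptide=EAYIND
pos 21: GGA -> P; peptide=EAYINDP
pos 24: UAU -> L; peptide=EAYINDPL
pos 27: CAU -> N; peptide=EAYINDPLN
pos 30: UAC -> H; peptide=EAYINDPLNH
pos 33: UGA -> STOP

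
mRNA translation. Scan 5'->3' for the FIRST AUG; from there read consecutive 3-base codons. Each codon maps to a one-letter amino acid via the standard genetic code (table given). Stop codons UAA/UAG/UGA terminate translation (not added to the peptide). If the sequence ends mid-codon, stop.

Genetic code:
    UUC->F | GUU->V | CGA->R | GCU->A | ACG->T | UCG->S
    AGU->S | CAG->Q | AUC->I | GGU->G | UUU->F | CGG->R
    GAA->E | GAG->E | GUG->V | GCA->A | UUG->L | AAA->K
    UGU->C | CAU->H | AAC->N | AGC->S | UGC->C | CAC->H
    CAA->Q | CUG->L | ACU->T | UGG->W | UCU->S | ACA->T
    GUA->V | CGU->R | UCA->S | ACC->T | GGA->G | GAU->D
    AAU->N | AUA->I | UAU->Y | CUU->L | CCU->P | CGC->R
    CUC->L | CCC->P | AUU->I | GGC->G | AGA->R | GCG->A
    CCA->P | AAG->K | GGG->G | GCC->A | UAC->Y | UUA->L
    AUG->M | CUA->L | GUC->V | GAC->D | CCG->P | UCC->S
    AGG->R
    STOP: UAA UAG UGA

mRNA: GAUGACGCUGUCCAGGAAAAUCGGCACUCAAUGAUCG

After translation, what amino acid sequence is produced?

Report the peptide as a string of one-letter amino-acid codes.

Answer: MTLSRKIGTQ

Derivation:
start AUG at pos 1
pos 1: AUG -> M; peptide=M
pos 4: ACG -> T; peptide=MT
pos 7: CUG -> L; peptide=MTL
pos 10: UCC -> S; peptide=MTLS
pos 13: AGG -> R; peptide=MTLSR
pos 16: AAA -> K; peptide=MTLSRK
pos 19: AUC -> I; peptide=MTLSRKI
pos 22: GGC -> G; peptide=MTLSRKIG
pos 25: ACU -> T; peptide=MTLSRKIGT
pos 28: CAA -> Q; peptide=MTLSRKIGTQ
pos 31: UGA -> STOP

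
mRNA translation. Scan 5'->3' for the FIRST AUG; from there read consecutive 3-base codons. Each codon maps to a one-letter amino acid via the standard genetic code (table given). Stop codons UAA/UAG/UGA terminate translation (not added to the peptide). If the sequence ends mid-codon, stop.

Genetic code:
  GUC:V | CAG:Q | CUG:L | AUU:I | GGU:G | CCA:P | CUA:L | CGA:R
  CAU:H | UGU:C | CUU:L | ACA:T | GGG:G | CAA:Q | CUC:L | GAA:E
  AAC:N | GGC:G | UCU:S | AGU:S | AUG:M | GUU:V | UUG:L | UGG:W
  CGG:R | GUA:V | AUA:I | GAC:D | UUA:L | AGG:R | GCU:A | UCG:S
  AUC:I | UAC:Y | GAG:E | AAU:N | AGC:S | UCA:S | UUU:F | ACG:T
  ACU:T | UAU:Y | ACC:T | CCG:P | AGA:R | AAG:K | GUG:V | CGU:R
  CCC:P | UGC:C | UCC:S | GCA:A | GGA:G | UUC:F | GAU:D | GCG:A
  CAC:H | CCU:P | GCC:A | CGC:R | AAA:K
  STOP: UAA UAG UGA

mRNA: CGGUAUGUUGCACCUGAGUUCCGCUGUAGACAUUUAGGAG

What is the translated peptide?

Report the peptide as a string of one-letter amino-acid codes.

start AUG at pos 4
pos 4: AUG -> M; peptide=M
pos 7: UUG -> L; peptide=ML
pos 10: CAC -> H; peptide=MLH
pos 13: CUG -> L; peptide=MLHL
pos 16: AGU -> S; peptide=MLHLS
pos 19: UCC -> S; peptide=MLHLSS
pos 22: GCU -> A; peptide=MLHLSSA
pos 25: GUA -> V; peptide=MLHLSSAV
pos 28: GAC -> D; peptide=MLHLSSAVD
pos 31: AUU -> I; peptide=MLHLSSAVDI
pos 34: UAG -> STOP

Answer: MLHLSSAVDI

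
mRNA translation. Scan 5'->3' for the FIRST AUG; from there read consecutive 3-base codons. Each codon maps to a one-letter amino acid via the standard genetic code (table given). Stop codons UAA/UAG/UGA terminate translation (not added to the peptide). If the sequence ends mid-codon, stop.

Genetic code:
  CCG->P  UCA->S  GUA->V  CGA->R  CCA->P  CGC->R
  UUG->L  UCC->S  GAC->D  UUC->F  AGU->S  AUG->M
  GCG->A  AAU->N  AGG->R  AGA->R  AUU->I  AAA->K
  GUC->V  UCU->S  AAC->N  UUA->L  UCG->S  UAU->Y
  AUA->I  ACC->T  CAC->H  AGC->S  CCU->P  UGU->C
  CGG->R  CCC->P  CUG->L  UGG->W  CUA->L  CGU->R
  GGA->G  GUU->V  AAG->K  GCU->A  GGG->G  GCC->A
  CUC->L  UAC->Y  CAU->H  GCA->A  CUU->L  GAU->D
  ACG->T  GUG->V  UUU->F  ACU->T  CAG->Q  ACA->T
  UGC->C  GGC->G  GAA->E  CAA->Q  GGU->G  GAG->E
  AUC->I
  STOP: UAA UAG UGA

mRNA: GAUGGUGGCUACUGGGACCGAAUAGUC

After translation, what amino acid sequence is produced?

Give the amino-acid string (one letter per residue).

Answer: MVATGTE

Derivation:
start AUG at pos 1
pos 1: AUG -> M; peptide=M
pos 4: GUG -> V; peptide=MV
pos 7: GCU -> A; peptide=MVA
pos 10: ACU -> T; peptide=MVAT
pos 13: GGG -> G; peptide=MVATG
pos 16: ACC -> T; peptide=MVATGT
pos 19: GAA -> E; peptide=MVATGTE
pos 22: UAG -> STOP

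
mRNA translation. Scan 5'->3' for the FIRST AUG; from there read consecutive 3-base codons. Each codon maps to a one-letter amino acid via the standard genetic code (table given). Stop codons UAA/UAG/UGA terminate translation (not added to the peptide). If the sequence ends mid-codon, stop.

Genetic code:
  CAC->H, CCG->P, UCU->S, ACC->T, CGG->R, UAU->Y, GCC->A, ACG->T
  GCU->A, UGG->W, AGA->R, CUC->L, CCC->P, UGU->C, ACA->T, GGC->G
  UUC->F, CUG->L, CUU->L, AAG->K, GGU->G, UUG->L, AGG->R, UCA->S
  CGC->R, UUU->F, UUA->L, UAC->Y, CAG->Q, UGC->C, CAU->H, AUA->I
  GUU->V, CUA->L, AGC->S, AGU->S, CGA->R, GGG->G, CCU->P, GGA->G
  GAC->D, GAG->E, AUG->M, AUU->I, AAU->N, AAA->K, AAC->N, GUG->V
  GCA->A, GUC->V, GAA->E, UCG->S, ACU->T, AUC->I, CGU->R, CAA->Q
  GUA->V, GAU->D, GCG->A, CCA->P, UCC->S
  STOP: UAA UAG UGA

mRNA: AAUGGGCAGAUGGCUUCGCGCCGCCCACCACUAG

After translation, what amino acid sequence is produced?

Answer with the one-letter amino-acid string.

Answer: MGRWLRAAHH

Derivation:
start AUG at pos 1
pos 1: AUG -> M; peptide=M
pos 4: GGC -> G; peptide=MG
pos 7: AGA -> R; peptide=MGR
pos 10: UGG -> W; peptide=MGRW
pos 13: CUU -> L; peptide=MGRWL
pos 16: CGC -> R; peptide=MGRWLR
pos 19: GCC -> A; peptide=MGRWLRA
pos 22: GCC -> A; peptide=MGRWLRAA
pos 25: CAC -> H; peptide=MGRWLRAAH
pos 28: CAC -> H; peptide=MGRWLRAAHH
pos 31: UAG -> STOP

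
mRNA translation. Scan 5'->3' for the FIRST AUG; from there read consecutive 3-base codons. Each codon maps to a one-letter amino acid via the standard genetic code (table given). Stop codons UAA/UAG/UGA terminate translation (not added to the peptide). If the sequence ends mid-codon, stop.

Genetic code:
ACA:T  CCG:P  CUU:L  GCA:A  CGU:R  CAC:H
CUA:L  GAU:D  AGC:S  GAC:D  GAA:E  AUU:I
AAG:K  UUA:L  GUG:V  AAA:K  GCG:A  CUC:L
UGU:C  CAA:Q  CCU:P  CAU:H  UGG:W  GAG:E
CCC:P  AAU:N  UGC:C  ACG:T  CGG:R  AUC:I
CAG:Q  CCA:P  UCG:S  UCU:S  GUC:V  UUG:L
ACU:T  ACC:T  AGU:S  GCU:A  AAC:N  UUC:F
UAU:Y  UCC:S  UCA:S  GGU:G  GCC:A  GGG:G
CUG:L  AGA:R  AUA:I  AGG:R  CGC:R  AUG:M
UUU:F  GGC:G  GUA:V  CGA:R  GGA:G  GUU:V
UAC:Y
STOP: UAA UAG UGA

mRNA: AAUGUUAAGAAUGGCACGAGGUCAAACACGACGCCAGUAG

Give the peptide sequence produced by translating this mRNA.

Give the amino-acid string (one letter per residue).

start AUG at pos 1
pos 1: AUG -> M; peptide=M
pos 4: UUA -> L; peptide=ML
pos 7: AGA -> R; peptide=MLR
pos 10: AUG -> M; peptide=MLRM
pos 13: GCA -> A; peptide=MLRMA
pos 16: CGA -> R; peptide=MLRMAR
pos 19: GGU -> G; peptide=MLRMARG
pos 22: CAA -> Q; peptide=MLRMARGQ
pos 25: ACA -> T; peptide=MLRMARGQT
pos 28: CGA -> R; peptide=MLRMARGQTR
pos 31: CGC -> R; peptide=MLRMARGQTRR
pos 34: CAG -> Q; peptide=MLRMARGQTRRQ
pos 37: UAG -> STOP

Answer: MLRMARGQTRRQ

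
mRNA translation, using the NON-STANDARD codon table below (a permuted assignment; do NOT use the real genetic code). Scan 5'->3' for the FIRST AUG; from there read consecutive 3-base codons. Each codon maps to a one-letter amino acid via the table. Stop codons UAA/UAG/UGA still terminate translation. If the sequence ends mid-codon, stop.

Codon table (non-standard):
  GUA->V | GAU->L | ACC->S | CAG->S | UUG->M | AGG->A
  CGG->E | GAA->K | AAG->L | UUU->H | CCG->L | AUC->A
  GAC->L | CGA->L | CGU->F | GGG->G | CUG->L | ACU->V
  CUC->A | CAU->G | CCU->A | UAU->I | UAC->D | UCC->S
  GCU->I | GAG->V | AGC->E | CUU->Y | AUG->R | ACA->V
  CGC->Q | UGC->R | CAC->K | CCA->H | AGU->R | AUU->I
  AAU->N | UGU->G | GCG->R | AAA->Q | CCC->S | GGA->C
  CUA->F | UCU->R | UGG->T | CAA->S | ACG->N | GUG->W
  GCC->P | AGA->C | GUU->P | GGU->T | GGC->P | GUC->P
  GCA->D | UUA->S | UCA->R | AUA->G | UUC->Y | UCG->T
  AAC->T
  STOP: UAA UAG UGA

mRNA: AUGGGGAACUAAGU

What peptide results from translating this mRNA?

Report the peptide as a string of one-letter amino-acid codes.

Answer: RGT

Derivation:
start AUG at pos 0
pos 0: AUG -> R; peptide=R
pos 3: GGG -> G; peptide=RG
pos 6: AAC -> T; peptide=RGT
pos 9: UAA -> STOP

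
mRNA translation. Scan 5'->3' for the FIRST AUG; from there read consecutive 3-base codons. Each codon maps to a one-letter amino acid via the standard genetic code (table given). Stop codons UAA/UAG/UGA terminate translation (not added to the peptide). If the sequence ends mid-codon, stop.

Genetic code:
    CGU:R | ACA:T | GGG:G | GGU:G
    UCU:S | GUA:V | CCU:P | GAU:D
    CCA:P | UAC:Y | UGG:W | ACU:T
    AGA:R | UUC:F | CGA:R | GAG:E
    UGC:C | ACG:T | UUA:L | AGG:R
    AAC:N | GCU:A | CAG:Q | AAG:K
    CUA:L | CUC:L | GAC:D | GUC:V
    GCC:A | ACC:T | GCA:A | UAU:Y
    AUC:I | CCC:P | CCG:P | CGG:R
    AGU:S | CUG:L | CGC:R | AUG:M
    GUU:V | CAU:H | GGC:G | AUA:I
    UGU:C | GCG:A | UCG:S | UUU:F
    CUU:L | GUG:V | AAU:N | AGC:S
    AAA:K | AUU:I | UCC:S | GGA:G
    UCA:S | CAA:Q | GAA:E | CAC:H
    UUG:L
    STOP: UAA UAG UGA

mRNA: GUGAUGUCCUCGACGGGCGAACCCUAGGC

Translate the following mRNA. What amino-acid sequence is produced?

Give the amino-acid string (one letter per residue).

Answer: MSSTGEP

Derivation:
start AUG at pos 3
pos 3: AUG -> M; peptide=M
pos 6: UCC -> S; peptide=MS
pos 9: UCG -> S; peptide=MSS
pos 12: ACG -> T; peptide=MSST
pos 15: GGC -> G; peptide=MSSTG
pos 18: GAA -> E; peptide=MSSTGE
pos 21: CCC -> P; peptide=MSSTGEP
pos 24: UAG -> STOP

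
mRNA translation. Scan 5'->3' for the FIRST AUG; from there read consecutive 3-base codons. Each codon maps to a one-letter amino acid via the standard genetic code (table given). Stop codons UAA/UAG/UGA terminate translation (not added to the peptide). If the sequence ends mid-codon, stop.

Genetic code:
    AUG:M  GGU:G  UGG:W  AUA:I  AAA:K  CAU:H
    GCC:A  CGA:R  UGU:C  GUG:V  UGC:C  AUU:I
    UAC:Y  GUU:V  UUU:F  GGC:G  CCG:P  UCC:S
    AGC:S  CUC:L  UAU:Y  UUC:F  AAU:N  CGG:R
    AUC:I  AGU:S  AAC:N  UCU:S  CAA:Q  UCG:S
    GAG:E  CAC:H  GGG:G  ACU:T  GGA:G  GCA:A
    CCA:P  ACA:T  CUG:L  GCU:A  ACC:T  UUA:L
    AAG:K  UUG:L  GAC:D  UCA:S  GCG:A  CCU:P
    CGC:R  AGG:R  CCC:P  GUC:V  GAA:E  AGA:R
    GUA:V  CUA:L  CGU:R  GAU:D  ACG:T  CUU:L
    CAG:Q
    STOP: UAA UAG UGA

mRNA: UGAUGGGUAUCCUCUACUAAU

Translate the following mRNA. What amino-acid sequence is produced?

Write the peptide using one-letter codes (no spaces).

Answer: MGILY

Derivation:
start AUG at pos 2
pos 2: AUG -> M; peptide=M
pos 5: GGU -> G; peptide=MG
pos 8: AUC -> I; peptide=MGI
pos 11: CUC -> L; peptide=MGIL
pos 14: UAC -> Y; peptide=MGILY
pos 17: UAA -> STOP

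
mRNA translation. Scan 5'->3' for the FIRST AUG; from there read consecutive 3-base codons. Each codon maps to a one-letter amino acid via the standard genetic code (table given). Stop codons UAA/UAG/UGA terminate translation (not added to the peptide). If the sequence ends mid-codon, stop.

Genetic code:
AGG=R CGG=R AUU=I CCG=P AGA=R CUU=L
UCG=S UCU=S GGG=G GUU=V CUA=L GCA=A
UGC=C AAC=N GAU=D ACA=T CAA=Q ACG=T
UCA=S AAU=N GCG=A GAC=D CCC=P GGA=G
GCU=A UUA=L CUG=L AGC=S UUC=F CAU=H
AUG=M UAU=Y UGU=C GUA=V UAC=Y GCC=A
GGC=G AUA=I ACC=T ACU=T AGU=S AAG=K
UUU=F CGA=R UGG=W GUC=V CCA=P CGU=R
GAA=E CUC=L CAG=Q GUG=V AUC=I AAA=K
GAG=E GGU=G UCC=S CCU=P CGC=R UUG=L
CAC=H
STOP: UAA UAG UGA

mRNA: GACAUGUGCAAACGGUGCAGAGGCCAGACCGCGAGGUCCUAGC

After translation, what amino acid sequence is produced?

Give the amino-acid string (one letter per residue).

start AUG at pos 3
pos 3: AUG -> M; peptide=M
pos 6: UGC -> C; peptide=MC
pos 9: AAA -> K; peptide=MCK
pos 12: CGG -> R; peptide=MCKR
pos 15: UGC -> C; peptide=MCKRC
pos 18: AGA -> R; peptide=MCKRCR
pos 21: GGC -> G; peptide=MCKRCRG
pos 24: CAG -> Q; peptide=MCKRCRGQ
pos 27: ACC -> T; peptide=MCKRCRGQT
pos 30: GCG -> A; peptide=MCKRCRGQTA
pos 33: AGG -> R; peptide=MCKRCRGQTAR
pos 36: UCC -> S; peptide=MCKRCRGQTARS
pos 39: UAG -> STOP

Answer: MCKRCRGQTARS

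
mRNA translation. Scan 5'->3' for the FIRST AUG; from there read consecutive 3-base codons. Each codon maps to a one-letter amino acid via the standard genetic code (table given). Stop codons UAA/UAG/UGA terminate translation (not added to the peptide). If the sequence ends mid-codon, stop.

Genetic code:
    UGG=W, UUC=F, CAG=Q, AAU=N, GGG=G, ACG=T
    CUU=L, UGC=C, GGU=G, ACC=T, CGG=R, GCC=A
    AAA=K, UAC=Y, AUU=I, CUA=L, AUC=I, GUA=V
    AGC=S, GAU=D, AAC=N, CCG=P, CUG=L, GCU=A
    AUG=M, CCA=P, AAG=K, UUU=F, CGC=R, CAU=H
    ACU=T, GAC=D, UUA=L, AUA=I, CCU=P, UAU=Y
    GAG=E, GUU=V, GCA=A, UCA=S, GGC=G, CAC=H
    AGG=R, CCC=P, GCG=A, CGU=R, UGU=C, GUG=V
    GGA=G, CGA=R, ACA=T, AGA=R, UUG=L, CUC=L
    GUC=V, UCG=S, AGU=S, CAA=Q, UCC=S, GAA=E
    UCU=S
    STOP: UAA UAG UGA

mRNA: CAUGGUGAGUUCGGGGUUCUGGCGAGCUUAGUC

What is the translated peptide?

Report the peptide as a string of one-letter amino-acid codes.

Answer: MVSSGFWRA

Derivation:
start AUG at pos 1
pos 1: AUG -> M; peptide=M
pos 4: GUG -> V; peptide=MV
pos 7: AGU -> S; peptide=MVS
pos 10: UCG -> S; peptide=MVSS
pos 13: GGG -> G; peptide=MVSSG
pos 16: UUC -> F; peptide=MVSSGF
pos 19: UGG -> W; peptide=MVSSGFW
pos 22: CGA -> R; peptide=MVSSGFWR
pos 25: GCU -> A; peptide=MVSSGFWRA
pos 28: UAG -> STOP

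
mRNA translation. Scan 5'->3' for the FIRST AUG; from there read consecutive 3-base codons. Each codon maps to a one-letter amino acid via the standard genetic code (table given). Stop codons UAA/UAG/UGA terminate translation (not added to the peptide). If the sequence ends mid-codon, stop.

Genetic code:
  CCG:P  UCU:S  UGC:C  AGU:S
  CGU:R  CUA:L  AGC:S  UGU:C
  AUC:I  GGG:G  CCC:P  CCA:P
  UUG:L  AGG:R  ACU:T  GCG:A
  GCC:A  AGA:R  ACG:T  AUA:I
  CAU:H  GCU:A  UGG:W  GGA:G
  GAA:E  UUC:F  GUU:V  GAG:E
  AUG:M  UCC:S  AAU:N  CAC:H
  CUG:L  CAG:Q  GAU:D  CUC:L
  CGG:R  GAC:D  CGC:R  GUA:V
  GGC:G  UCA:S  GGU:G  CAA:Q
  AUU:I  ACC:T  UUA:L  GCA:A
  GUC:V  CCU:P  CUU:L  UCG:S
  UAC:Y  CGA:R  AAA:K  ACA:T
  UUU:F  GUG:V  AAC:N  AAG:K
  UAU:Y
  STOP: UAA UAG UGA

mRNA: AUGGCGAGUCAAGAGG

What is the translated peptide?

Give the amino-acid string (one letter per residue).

Answer: MASQE

Derivation:
start AUG at pos 0
pos 0: AUG -> M; peptide=M
pos 3: GCG -> A; peptide=MA
pos 6: AGU -> S; peptide=MAS
pos 9: CAA -> Q; peptide=MASQ
pos 12: GAG -> E; peptide=MASQE
pos 15: only 1 nt remain (<3), stop (end of mRNA)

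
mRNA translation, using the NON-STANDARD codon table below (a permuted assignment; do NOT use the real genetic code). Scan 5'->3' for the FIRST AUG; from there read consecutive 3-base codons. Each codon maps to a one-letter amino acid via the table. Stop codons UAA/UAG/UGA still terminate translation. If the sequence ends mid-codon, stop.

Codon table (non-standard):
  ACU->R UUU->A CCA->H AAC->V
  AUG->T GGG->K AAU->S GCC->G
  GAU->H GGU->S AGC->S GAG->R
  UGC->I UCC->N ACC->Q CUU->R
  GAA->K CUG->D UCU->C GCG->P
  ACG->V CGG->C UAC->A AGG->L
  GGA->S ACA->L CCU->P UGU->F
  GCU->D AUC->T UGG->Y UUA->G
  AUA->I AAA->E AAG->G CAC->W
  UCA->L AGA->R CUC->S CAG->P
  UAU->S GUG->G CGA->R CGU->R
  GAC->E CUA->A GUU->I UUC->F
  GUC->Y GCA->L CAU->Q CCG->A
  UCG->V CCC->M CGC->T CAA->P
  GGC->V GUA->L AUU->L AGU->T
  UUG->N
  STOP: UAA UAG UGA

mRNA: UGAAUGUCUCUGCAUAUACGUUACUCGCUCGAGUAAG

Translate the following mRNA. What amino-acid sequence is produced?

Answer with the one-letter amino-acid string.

start AUG at pos 3
pos 3: AUG -> T; peptide=T
pos 6: UCU -> C; peptide=TC
pos 9: CUG -> D; peptide=TCD
pos 12: CAU -> Q; peptide=TCDQ
pos 15: AUA -> I; peptide=TCDQI
pos 18: CGU -> R; peptide=TCDQIR
pos 21: UAC -> A; peptide=TCDQIRA
pos 24: UCG -> V; peptide=TCDQIRAV
pos 27: CUC -> S; peptide=TCDQIRAVS
pos 30: GAG -> R; peptide=TCDQIRAVSR
pos 33: UAA -> STOP

Answer: TCDQIRAVSR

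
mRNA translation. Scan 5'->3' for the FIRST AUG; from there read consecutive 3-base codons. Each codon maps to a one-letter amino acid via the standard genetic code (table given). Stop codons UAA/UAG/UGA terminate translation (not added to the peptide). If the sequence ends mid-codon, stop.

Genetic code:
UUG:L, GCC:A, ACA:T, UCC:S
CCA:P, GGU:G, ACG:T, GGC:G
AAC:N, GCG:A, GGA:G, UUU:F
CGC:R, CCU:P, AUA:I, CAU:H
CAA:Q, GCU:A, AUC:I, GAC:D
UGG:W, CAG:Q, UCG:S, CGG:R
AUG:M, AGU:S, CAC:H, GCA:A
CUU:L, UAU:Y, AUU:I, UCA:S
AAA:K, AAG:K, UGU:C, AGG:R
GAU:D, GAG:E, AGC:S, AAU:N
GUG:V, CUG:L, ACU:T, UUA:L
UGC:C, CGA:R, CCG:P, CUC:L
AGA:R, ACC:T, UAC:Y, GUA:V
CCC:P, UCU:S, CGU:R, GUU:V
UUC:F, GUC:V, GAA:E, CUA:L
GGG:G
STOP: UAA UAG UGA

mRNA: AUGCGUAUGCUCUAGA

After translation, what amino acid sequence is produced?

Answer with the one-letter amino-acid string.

start AUG at pos 0
pos 0: AUG -> M; peptide=M
pos 3: CGU -> R; peptide=MR
pos 6: AUG -> M; peptide=MRM
pos 9: CUC -> L; peptide=MRML
pos 12: UAG -> STOP

Answer: MRML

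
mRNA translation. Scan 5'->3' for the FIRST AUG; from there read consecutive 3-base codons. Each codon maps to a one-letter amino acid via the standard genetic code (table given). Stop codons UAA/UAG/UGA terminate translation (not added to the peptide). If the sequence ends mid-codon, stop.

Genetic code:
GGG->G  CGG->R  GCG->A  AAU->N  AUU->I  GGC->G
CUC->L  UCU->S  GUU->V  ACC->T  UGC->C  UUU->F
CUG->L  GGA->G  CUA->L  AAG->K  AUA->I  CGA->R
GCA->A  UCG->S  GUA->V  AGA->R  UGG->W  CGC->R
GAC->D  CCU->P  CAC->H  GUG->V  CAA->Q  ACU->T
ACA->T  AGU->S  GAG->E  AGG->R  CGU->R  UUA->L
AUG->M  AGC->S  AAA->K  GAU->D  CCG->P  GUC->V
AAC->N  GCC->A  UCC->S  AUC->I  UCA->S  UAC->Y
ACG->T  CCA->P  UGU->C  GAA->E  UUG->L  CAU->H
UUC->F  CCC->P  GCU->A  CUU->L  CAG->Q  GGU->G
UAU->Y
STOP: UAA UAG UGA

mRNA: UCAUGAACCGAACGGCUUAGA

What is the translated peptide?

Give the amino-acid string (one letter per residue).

Answer: MNRTA

Derivation:
start AUG at pos 2
pos 2: AUG -> M; peptide=M
pos 5: AAC -> N; peptide=MN
pos 8: CGA -> R; peptide=MNR
pos 11: ACG -> T; peptide=MNRT
pos 14: GCU -> A; peptide=MNRTA
pos 17: UAG -> STOP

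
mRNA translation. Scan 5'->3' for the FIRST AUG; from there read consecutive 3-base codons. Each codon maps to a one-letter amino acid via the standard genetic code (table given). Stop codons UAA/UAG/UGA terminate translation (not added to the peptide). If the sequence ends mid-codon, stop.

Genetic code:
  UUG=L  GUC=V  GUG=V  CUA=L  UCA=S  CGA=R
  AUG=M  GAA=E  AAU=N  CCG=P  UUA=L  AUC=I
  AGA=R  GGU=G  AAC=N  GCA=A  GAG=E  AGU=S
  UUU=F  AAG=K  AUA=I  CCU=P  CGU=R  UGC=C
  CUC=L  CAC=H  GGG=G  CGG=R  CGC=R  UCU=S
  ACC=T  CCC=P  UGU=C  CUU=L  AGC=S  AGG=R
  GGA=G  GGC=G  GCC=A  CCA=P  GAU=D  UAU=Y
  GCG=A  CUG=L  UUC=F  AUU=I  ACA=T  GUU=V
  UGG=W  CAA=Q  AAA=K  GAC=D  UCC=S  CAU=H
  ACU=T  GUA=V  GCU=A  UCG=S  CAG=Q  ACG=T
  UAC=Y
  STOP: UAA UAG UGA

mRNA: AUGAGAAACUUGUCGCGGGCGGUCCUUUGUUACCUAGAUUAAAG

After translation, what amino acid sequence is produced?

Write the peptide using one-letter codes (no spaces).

Answer: MRNLSRAVLCYLD

Derivation:
start AUG at pos 0
pos 0: AUG -> M; peptide=M
pos 3: AGA -> R; peptide=MR
pos 6: AAC -> N; peptide=MRN
pos 9: UUG -> L; peptide=MRNL
pos 12: UCG -> S; peptide=MRNLS
pos 15: CGG -> R; peptide=MRNLSR
pos 18: GCG -> A; peptide=MRNLSRA
pos 21: GUC -> V; peptide=MRNLSRAV
pos 24: CUU -> L; peptide=MRNLSRAVL
pos 27: UGU -> C; peptide=MRNLSRAVLC
pos 30: UAC -> Y; peptide=MRNLSRAVLCY
pos 33: CUA -> L; peptide=MRNLSRAVLCYL
pos 36: GAU -> D; peptide=MRNLSRAVLCYLD
pos 39: UAA -> STOP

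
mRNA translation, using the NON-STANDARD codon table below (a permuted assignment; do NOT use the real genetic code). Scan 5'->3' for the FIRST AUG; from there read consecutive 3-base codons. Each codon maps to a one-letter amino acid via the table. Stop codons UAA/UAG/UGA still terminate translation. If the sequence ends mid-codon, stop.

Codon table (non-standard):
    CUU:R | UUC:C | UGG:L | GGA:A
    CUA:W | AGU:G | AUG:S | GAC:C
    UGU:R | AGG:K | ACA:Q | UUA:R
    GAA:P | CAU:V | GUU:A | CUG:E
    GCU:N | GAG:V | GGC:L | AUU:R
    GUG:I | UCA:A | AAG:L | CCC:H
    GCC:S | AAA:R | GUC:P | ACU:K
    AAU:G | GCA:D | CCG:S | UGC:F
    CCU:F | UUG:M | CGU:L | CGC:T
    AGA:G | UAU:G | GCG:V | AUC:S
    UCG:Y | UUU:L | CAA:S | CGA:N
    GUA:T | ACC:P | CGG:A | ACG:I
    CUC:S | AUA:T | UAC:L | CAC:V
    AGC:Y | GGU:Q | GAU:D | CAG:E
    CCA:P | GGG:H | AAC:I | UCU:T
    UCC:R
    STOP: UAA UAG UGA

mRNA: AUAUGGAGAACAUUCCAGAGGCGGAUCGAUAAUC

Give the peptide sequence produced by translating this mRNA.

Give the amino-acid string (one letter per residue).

Answer: SVIRPVVDN

Derivation:
start AUG at pos 2
pos 2: AUG -> S; peptide=S
pos 5: GAG -> V; peptide=SV
pos 8: AAC -> I; peptide=SVI
pos 11: AUU -> R; peptide=SVIR
pos 14: CCA -> P; peptide=SVIRP
pos 17: GAG -> V; peptide=SVIRPV
pos 20: GCG -> V; peptide=SVIRPVV
pos 23: GAU -> D; peptide=SVIRPVVD
pos 26: CGA -> N; peptide=SVIRPVVDN
pos 29: UAA -> STOP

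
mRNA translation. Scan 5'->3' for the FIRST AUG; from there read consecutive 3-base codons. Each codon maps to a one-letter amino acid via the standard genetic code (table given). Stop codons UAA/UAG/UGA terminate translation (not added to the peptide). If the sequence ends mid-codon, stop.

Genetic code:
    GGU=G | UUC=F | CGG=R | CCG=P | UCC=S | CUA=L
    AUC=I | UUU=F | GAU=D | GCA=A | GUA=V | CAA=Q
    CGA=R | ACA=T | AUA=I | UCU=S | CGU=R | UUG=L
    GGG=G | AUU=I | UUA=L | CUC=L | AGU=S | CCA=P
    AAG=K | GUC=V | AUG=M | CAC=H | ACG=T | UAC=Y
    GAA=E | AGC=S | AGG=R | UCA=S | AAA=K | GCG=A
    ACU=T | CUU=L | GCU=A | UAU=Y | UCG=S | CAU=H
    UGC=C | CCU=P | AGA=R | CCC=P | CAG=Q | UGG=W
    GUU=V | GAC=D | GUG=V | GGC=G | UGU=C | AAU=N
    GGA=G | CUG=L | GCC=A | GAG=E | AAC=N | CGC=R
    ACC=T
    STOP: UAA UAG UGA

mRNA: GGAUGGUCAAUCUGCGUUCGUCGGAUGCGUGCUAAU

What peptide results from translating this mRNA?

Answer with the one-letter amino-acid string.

start AUG at pos 2
pos 2: AUG -> M; peptide=M
pos 5: GUC -> V; peptide=MV
pos 8: AAU -> N; peptide=MVN
pos 11: CUG -> L; peptide=MVNL
pos 14: CGU -> R; peptide=MVNLR
pos 17: UCG -> S; peptide=MVNLRS
pos 20: UCG -> S; peptide=MVNLRSS
pos 23: GAU -> D; peptide=MVNLRSSD
pos 26: GCG -> A; peptide=MVNLRSSDA
pos 29: UGC -> C; peptide=MVNLRSSDAC
pos 32: UAA -> STOP

Answer: MVNLRSSDAC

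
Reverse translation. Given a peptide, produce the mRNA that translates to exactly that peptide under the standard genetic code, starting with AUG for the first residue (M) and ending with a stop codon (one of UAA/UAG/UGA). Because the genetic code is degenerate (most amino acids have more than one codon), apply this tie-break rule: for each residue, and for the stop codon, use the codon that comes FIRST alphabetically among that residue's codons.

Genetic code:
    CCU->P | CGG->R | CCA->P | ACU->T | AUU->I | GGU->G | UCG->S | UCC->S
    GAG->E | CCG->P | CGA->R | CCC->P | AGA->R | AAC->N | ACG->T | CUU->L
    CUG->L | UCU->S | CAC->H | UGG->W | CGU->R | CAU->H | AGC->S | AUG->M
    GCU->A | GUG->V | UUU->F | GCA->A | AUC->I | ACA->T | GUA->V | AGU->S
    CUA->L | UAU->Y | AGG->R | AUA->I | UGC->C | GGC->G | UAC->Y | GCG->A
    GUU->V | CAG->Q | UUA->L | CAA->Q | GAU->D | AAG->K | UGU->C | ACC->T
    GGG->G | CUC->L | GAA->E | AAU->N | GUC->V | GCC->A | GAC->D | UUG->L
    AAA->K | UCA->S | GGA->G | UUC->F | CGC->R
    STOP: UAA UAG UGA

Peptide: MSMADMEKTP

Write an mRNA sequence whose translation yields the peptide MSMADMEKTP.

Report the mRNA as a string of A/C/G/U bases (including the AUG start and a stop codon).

Answer: mRNA: AUGAGCAUGGCAGACAUGGAAAAAACACCAUAA

Derivation:
residue 1: M -> AUG (start codon)
residue 2: S codons sorted = AGC,AGU,UCA,UCC,UCG,UCU -> pick first = AGC
residue 3: M -> AUG (only codon)
residue 4: A codons sorted = GCA,GCC,GCG,GCU -> pick first = GCA
residue 5: D codons sorted = GAC,GAU -> pick first = GAC
residue 6: M -> AUG (only codon)
residue 7: E codons sorted = GAA,GAG -> pick first = GAA
residue 8: K codons sorted = AAA,AAG -> pick first = AAA
residue 9: T codons sorted = ACA,ACC,ACG,ACU -> pick first = ACA
residue 10: P codons sorted = CCA,CCC,CCG,CCU -> pick first = CCA
terminator: stop codons sorted = UAA,UAG,UGA -> pick first = UAA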